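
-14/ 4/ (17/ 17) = -7/ 2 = -3.50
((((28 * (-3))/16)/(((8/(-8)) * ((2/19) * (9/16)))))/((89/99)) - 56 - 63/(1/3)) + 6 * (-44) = -36523/89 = -410.37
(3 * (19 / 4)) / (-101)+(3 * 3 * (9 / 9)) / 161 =-5541 / 65044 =-0.09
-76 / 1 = -76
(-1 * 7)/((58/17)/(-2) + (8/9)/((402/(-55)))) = 215271/56201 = 3.83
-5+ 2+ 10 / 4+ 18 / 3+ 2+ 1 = 17 / 2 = 8.50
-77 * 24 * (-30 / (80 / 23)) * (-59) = -940401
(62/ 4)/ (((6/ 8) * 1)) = 62/ 3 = 20.67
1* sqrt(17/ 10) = sqrt(170)/ 10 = 1.30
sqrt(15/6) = sqrt(10)/2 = 1.58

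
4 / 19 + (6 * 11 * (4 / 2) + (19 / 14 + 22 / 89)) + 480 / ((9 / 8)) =39806519 / 71022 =560.48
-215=-215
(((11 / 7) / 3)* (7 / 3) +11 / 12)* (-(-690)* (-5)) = -7379.17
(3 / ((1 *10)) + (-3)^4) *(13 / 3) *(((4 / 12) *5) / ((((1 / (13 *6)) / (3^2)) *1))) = 412191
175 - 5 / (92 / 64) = 3945 / 23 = 171.52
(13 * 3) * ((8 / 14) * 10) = 1560 / 7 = 222.86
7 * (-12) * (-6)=504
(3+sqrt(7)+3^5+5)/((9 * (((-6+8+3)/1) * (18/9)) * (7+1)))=sqrt(7)/720+251/720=0.35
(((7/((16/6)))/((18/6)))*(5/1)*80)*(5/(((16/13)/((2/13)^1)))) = 875/4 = 218.75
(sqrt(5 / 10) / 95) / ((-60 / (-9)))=3*sqrt(2) / 3800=0.00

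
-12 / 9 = -4 / 3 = -1.33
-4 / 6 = -2 / 3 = -0.67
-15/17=-0.88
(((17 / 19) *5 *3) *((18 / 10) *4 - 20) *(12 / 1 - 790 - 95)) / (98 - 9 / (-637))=1530.11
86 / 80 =43 / 40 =1.08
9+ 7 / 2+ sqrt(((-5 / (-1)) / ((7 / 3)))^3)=15* sqrt(105) / 49+ 25 / 2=15.64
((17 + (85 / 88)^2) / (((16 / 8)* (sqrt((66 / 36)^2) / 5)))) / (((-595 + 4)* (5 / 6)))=-416619 / 8390624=-0.05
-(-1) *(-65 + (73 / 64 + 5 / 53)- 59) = -416419 / 3392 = -122.77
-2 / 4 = -1 / 2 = -0.50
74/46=37/23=1.61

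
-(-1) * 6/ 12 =1/ 2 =0.50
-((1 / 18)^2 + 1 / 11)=-335 / 3564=-0.09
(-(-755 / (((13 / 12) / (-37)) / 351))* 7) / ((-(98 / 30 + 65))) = 237587175 / 256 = 928074.90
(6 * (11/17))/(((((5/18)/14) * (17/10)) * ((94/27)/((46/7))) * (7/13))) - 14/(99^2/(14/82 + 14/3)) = 46246561449878/114622332363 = 403.47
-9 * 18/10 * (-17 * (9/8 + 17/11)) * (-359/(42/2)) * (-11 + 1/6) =167801985/1232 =136202.91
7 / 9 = 0.78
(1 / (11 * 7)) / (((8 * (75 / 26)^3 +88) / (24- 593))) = -1250093 / 47371247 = -0.03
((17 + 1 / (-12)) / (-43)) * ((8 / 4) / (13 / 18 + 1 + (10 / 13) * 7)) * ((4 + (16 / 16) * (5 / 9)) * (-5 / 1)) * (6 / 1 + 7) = 7032935 / 214527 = 32.78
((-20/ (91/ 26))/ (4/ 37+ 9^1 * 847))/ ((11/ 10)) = -2960/ 4343647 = -0.00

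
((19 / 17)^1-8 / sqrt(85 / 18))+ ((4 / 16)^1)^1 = 93 / 68-24 * sqrt(170) / 85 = -2.31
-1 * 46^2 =-2116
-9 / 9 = -1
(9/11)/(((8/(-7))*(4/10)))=-315/176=-1.79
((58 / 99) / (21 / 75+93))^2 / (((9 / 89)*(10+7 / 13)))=608148125 / 16429735302948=0.00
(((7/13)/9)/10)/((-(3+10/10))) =-0.00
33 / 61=0.54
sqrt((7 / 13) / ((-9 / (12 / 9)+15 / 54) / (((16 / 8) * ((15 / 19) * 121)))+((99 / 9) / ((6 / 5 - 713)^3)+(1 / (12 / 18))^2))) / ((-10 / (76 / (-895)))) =8925972 * sqrt(126846254947582717864590) / 759492354581186077475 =0.00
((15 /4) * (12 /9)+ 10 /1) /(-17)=-0.88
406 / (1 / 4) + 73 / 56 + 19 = 92081 / 56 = 1644.30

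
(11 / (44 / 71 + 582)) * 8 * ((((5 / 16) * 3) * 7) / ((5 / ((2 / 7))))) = 2343 / 41366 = 0.06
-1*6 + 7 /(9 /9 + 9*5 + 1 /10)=-2696 /461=-5.85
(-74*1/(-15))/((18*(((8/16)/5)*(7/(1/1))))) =74/189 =0.39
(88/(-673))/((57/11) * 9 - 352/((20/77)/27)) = 4840/1352667411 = 0.00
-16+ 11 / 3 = -37 / 3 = -12.33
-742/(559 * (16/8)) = -371/559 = -0.66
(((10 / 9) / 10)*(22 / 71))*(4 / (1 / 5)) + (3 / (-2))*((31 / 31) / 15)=3761 / 6390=0.59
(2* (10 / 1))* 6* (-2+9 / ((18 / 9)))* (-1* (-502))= 150600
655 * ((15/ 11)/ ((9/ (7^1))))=22925/ 33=694.70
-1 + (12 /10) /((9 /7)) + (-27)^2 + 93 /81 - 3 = 98156 /135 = 727.08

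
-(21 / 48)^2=-49 / 256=-0.19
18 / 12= 3 / 2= 1.50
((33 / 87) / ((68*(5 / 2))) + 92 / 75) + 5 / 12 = 243379 / 147900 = 1.65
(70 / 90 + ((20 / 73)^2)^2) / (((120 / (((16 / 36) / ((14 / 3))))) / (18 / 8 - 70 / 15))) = -5806602923 / 3864432635280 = -0.00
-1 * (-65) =65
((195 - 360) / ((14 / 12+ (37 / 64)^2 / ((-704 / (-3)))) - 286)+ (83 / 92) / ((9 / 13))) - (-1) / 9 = 4067221690637 / 2040200451396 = 1.99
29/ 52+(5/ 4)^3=2089/ 832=2.51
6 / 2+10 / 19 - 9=-104 / 19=-5.47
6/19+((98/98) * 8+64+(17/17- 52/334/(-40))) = 4652867/63460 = 73.32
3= 3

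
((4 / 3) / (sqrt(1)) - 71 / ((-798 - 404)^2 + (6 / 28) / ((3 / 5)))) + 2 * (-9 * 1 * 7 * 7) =-752682064 / 854673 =-880.67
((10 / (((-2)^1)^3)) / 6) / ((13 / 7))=-35 / 312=-0.11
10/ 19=0.53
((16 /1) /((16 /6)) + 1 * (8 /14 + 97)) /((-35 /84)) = -1740 /7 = -248.57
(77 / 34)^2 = 5929 / 1156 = 5.13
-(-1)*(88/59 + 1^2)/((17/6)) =882/1003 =0.88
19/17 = 1.12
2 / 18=1 / 9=0.11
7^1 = 7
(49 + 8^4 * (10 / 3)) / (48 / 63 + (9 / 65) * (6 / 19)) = 355370015 / 20894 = 17008.23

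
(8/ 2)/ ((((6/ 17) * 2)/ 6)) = 34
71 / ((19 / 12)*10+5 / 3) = 142 / 35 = 4.06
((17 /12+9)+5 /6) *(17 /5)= 153 /4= 38.25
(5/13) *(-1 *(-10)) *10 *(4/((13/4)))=8000/169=47.34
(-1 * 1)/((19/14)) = -14/19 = -0.74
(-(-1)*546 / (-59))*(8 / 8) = -546 / 59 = -9.25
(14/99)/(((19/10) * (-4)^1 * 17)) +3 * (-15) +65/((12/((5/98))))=-560623825/12534984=-44.72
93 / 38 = 2.45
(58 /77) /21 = 58 /1617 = 0.04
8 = 8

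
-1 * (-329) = 329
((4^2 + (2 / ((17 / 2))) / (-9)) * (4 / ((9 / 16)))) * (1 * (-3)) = -156416 / 459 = -340.78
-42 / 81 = -14 / 27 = -0.52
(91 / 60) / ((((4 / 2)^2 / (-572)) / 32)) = -104104 / 15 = -6940.27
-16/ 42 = -8/ 21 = -0.38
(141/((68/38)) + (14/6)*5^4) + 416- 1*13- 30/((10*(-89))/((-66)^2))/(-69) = 404642659/208794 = 1938.00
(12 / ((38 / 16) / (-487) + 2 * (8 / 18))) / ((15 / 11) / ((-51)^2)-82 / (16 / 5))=-32102915328 / 60600529865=-0.53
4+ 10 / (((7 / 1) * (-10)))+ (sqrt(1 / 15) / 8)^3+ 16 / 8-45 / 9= sqrt(15) / 115200+ 6 / 7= 0.86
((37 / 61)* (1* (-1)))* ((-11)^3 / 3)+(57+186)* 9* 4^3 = 25663391 / 183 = 140237.11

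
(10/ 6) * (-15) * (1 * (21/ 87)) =-175/ 29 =-6.03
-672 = -672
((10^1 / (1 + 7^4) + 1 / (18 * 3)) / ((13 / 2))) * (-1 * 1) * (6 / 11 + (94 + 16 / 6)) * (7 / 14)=-2359484 / 13911183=-0.17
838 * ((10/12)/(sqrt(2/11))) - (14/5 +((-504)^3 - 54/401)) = 2095 * sqrt(22)/6 +256688242976/2005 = 128025699.07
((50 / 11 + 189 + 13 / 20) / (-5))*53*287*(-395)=51338904687 / 220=233358657.67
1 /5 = 0.20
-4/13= -0.31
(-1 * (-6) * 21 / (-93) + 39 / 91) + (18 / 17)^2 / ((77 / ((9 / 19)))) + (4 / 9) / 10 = -516045191 / 589815765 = -0.87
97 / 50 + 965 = 48347 / 50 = 966.94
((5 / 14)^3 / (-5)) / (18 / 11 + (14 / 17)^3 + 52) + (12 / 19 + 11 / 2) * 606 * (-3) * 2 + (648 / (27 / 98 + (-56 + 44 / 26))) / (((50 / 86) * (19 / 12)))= -5862019898905429663157 / 262783065614913200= -22307.45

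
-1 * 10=-10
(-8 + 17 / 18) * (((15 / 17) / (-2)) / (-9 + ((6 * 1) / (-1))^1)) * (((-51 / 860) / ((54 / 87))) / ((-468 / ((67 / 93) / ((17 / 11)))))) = -2714371 / 137445310080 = -0.00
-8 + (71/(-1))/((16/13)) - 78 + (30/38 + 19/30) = -648727/4560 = -142.26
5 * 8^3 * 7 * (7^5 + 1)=301199360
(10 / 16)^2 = 25 / 64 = 0.39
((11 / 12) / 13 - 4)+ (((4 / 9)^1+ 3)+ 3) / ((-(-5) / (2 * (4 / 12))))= -21553 / 7020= -3.07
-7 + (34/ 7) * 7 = 27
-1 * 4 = -4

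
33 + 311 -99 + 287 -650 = -118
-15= -15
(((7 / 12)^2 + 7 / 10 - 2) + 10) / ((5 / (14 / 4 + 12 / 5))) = 384031 / 36000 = 10.67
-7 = -7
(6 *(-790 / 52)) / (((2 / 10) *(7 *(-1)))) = 5925 / 91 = 65.11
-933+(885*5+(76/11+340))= 42228/11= 3838.91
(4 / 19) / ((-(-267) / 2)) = 8 / 5073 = 0.00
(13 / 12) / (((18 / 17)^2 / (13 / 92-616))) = -212867863 / 357696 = -595.11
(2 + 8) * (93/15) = 62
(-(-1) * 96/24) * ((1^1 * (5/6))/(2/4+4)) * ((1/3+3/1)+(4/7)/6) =2.54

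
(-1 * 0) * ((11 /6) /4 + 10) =0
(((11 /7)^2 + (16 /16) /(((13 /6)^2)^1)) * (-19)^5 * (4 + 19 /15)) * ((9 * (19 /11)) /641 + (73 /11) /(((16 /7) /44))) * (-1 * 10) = 15658723862090424385 /350335986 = 44696304370.20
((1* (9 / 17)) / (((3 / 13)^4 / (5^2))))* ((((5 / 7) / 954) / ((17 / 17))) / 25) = 142805 / 1021734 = 0.14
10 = 10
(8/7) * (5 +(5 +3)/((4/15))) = 40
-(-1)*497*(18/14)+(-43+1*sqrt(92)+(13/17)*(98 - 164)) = 2*sqrt(23)+9274/17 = 555.12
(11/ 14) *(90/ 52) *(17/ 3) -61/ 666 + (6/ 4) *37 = 7650229/ 121212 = 63.11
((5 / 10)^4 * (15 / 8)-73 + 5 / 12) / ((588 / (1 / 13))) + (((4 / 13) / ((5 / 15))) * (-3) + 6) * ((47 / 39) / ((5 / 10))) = 296780521 / 38158848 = 7.78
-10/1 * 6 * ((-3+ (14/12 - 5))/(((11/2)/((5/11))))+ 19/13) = -84640/1573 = -53.81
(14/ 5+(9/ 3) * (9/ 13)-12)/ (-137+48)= 0.08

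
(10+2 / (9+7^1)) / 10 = 81 / 80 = 1.01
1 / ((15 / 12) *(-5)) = -4 / 25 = -0.16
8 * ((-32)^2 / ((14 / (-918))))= -3760128 / 7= -537161.14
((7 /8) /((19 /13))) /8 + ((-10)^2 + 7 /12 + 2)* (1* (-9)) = -1122581 /1216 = -923.18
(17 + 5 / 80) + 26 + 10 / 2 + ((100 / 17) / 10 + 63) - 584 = -128479 / 272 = -472.35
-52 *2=-104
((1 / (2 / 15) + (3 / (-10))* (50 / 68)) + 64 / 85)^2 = 7458361 / 115600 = 64.52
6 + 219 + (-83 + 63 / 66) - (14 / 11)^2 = 34203 / 242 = 141.33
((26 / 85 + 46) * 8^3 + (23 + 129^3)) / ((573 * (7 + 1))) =23060719 / 48705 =473.48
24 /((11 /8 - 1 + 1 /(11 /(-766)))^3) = -16355328 /226423307375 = -0.00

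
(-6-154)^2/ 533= 25600/ 533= 48.03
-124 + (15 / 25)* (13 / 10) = -6161 / 50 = -123.22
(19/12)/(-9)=-19/108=-0.18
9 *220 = 1980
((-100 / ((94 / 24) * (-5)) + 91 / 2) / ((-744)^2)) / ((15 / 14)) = 33299 / 390242880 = 0.00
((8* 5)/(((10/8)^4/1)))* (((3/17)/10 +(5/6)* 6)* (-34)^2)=95033.75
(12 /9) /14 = 2 /21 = 0.10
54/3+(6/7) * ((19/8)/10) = 5097/280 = 18.20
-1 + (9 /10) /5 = -41 /50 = -0.82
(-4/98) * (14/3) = -4/21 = -0.19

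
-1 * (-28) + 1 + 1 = 30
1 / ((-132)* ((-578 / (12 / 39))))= 1 / 247962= 0.00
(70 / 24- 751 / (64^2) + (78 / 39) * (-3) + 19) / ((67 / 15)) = 966655 / 274432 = 3.52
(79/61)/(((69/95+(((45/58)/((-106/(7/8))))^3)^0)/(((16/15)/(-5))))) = -6004/37515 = -0.16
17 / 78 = 0.22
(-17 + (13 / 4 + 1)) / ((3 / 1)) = -17 / 4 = -4.25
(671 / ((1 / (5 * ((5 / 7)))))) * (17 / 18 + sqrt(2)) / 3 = 285175 / 378 + 16775 * sqrt(2) / 21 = 1884.12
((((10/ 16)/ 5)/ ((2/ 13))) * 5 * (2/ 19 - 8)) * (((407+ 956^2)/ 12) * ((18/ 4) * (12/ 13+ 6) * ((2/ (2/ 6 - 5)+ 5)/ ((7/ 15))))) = -694329215625/ 931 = -745788631.18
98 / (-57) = -98 / 57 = -1.72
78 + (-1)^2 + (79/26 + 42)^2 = 1424645/676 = 2107.46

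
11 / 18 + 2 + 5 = 137 / 18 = 7.61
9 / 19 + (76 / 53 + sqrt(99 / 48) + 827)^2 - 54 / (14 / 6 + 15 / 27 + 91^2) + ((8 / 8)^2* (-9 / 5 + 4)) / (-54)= 688684.81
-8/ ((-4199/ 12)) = 0.02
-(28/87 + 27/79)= -4561/6873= -0.66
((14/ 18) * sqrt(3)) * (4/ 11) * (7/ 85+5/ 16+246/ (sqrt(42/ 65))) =sqrt(3) * (3759+55760 * sqrt(2730))/ 33660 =150.11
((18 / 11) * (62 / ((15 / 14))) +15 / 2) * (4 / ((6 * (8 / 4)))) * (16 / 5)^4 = 122781696 / 34375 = 3571.83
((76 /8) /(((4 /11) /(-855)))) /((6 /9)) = -536085 /16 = -33505.31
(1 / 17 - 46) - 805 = -14466 / 17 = -850.94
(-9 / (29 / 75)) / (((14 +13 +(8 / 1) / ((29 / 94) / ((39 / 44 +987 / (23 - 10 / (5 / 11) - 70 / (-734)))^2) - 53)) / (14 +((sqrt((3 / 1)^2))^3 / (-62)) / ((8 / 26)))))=-7420352609102494867605 / 680151579242740755448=-10.91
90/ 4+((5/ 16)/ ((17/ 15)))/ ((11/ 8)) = 4245/ 187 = 22.70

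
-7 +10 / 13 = -81 / 13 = -6.23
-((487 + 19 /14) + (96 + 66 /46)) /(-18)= 32.54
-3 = -3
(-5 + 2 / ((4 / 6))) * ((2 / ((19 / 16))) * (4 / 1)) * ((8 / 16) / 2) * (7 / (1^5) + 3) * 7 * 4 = -17920 / 19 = -943.16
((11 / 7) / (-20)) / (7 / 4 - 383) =11 / 53375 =0.00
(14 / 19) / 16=7 / 152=0.05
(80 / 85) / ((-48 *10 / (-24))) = 0.05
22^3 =10648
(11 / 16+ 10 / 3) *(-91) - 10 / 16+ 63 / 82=-719801 / 1968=-365.75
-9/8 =-1.12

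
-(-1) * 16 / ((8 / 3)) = 6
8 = 8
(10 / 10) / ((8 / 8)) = 1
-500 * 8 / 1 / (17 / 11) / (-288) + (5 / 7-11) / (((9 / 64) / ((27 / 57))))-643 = -668.66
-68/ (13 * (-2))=34/ 13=2.62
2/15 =0.13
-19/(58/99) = -1881/58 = -32.43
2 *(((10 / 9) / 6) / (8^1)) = 5 / 108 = 0.05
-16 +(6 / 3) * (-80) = -176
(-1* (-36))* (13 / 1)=468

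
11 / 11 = 1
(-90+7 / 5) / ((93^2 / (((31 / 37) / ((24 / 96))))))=-1772 / 51615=-0.03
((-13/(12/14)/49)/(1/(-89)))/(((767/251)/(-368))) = -3317.49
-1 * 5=-5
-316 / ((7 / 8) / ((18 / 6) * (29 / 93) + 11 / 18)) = -1090832 / 1953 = -558.54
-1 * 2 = -2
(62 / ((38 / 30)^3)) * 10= 305.07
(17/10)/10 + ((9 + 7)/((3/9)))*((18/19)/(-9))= -9277/1900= -4.88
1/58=0.02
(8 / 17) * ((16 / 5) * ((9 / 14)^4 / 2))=26244 / 204085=0.13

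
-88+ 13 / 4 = -339 / 4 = -84.75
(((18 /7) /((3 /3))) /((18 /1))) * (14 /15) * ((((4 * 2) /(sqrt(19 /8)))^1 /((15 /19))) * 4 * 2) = 256 * sqrt(38) /225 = 7.01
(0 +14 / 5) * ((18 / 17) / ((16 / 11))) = 693 / 340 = 2.04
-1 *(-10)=10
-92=-92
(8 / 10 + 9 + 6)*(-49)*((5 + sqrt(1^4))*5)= -23226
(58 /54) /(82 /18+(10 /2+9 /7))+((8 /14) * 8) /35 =115303 /502005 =0.23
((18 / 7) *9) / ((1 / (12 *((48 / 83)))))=93312 / 581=160.61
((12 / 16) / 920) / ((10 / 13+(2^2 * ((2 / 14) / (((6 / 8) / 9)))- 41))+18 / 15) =-273 / 10774304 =-0.00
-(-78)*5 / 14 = 195 / 7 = 27.86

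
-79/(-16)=79/16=4.94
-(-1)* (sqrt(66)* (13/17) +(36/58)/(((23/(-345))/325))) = -87750/29 +13* sqrt(66)/17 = -3019.65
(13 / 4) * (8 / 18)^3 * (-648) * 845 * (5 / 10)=-703040 / 9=-78115.56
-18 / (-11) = 18 / 11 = 1.64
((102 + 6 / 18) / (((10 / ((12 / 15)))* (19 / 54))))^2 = 122146704 / 225625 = 541.37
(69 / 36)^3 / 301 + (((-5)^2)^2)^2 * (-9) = -1828574987833 / 520128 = -3515624.98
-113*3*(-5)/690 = 113/46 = 2.46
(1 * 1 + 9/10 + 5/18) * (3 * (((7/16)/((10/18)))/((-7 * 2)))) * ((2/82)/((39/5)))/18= -49/767520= -0.00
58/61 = 0.95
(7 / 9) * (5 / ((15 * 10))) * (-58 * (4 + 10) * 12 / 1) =-11368 / 45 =-252.62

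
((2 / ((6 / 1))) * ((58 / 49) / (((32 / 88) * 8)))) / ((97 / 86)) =0.12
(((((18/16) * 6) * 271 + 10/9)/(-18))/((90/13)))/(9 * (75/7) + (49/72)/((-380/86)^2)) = -21646509430/142162630767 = -0.15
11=11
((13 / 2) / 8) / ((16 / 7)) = 91 / 256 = 0.36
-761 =-761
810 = 810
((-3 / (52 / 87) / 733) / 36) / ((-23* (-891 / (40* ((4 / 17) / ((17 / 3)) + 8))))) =-168490 / 56435283333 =-0.00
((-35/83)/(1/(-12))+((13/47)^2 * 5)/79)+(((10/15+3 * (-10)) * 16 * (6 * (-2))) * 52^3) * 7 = 80291878175896851/14484413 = 5543329797.07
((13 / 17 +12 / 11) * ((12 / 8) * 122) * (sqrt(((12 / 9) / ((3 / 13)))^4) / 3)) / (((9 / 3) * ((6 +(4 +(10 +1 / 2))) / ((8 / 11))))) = 44.68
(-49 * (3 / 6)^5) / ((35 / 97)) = -679 / 160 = -4.24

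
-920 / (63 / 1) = -920 / 63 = -14.60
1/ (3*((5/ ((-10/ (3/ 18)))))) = -4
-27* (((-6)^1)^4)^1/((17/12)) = -24700.24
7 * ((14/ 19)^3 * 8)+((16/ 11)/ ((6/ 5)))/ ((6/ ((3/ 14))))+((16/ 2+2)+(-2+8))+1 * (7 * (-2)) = 38733832/ 1584429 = 24.45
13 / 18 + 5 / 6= 14 / 9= 1.56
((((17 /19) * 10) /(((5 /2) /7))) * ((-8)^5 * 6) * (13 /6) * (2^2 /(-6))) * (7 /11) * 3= 2838757376 /209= 13582571.18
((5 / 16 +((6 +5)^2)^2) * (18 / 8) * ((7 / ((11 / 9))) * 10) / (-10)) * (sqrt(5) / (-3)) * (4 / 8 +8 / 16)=44275329 * sqrt(5) / 704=140628.76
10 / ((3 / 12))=40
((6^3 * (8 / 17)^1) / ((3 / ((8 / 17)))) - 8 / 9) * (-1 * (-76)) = 2976160 / 2601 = 1144.24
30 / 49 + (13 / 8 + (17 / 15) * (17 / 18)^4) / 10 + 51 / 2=20342472503 / 771573600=26.36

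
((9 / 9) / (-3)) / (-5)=0.07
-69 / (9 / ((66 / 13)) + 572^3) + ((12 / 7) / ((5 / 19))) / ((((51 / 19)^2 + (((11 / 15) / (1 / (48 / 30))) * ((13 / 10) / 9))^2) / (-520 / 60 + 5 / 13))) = -6393936325347736212174 / 857283902230649223785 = -7.46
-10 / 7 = -1.43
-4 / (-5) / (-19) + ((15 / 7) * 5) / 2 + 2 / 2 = 6.32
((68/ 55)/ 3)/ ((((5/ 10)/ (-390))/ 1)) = -3536/ 11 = -321.45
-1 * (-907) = 907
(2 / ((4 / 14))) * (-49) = -343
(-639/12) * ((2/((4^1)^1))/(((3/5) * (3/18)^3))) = -9585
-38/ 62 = -19/ 31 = -0.61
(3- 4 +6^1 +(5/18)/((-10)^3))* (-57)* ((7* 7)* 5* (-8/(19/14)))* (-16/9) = -98778512/135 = -731692.68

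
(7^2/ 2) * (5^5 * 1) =153125/ 2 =76562.50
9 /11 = 0.82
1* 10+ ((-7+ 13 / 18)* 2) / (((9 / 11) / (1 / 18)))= 13337 / 1458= 9.15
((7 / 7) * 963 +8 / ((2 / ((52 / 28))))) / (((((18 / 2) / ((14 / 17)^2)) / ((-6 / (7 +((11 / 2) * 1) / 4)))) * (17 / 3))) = -3043264 / 329171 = -9.25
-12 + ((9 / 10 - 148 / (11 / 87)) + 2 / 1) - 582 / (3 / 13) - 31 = -410591 / 110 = -3732.65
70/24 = 35/12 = 2.92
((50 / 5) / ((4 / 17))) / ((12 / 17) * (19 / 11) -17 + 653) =3179 / 47664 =0.07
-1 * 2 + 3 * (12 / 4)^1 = 7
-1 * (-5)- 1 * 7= -2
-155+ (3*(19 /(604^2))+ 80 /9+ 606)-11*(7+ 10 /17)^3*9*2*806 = -1124819625980024927 /16131069072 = -69730011.13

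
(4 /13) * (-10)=-40 /13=-3.08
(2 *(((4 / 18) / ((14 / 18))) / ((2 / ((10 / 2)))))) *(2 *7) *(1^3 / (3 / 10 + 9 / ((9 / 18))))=200 / 183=1.09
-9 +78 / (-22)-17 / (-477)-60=-72.51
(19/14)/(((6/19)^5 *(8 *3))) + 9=70560505/2612736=27.01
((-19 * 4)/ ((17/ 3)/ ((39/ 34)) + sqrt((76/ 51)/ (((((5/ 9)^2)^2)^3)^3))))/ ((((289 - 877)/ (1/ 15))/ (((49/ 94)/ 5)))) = -706356368027627468109130859375/ 367191191320959145873046052599431244036576 + 220620975008543782439117431640625 * sqrt(969)/ 367191191320959145873046052599431244036576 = 0.00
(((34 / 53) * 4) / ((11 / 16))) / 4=544 / 583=0.93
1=1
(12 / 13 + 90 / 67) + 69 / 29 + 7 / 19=2406368 / 479921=5.01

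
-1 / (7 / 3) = -3 / 7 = -0.43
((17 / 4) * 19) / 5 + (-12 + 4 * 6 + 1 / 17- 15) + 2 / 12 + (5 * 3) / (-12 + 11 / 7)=888839 / 74460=11.94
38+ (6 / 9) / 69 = 7868 / 207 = 38.01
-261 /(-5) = 261 /5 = 52.20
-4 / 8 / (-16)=1 / 32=0.03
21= 21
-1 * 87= -87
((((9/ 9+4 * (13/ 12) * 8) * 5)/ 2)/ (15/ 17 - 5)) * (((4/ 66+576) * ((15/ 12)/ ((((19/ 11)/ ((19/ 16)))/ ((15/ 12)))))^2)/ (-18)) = 118865965625/ 148635648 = 799.71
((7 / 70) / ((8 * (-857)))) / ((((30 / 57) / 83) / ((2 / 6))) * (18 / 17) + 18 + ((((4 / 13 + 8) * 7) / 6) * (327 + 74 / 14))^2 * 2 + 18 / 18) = -4530721 / 6443862257484742960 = -0.00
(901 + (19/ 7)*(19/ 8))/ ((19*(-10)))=-50817/ 10640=-4.78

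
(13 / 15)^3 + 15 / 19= 1.44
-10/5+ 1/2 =-3/2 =-1.50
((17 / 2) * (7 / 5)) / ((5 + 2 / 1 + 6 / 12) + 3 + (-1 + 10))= 119 / 195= 0.61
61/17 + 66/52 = 2147/442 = 4.86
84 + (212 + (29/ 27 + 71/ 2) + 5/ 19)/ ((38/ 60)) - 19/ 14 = 21630583/ 45486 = 475.54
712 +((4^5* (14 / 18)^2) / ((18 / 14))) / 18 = 4847048 / 6561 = 738.77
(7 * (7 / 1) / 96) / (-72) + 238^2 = 391523279 / 6912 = 56643.99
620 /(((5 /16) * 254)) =992 /127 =7.81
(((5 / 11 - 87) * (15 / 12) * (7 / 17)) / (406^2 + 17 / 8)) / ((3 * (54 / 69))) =-0.00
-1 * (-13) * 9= 117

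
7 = 7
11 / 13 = 0.85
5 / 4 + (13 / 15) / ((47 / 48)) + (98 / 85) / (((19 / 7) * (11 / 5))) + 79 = 271621491 / 3339820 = 81.33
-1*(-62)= 62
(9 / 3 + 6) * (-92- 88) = -1620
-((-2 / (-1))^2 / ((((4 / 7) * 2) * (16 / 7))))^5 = -282475249 / 33554432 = -8.42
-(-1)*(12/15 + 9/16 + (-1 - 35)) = -2771/80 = -34.64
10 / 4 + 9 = 23 / 2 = 11.50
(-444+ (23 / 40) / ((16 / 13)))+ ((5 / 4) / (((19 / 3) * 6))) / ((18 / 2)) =-48539831 / 109440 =-443.53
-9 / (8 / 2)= -9 / 4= -2.25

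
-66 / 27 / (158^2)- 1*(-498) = 55944313 / 112338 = 498.00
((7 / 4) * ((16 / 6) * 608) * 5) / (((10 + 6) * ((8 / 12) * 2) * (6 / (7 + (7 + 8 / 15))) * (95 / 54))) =4578 / 5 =915.60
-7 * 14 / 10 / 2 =-49 / 10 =-4.90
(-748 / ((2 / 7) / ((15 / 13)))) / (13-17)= 19635 / 26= 755.19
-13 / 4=-3.25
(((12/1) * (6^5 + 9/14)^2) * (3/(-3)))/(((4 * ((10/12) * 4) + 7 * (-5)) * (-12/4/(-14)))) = 71119980774/455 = 156307650.05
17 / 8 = 2.12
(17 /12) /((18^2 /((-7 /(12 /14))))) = -0.04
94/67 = 1.40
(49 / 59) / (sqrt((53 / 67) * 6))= 49 * sqrt(21306) / 18762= 0.38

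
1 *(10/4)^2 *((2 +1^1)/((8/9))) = 675/32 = 21.09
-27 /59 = -0.46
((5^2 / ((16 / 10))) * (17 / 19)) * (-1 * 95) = -10625 / 8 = -1328.12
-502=-502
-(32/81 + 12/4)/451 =-25/3321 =-0.01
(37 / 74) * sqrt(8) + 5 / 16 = 5 / 16 + sqrt(2) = 1.73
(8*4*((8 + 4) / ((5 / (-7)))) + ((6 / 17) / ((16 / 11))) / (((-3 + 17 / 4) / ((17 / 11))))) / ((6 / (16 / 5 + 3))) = -55521 / 100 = -555.21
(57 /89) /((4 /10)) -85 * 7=-105625 /178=-593.40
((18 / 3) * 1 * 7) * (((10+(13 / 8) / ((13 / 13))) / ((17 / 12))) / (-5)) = -5859 / 85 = -68.93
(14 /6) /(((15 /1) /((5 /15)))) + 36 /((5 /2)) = 1951 /135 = 14.45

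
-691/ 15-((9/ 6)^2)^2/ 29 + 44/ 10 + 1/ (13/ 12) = -740455/ 18096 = -40.92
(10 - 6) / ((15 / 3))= 4 / 5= 0.80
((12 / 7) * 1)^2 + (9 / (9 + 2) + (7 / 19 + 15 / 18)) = 304693 / 61446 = 4.96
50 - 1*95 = -45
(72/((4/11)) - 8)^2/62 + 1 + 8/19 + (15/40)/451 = 1240385263/2125112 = 583.68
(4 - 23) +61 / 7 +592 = 4072 / 7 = 581.71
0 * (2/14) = 0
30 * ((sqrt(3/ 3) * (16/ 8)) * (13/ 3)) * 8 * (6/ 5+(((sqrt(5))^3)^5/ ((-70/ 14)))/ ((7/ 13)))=2496 - 422500000 * sqrt(5)/ 7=-134960178.36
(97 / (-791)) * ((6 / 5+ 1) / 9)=-1067 / 35595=-0.03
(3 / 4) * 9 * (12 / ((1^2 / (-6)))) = -486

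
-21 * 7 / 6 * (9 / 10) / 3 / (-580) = 147 / 11600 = 0.01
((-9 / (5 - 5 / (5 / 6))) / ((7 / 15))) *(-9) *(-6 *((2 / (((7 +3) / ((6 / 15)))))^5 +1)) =14238327906 / 13671875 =1041.43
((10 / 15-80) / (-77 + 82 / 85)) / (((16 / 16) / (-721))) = -14585830 / 19389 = -752.27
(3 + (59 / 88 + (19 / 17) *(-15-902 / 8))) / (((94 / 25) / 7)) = -36418725 / 140624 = -258.98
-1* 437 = -437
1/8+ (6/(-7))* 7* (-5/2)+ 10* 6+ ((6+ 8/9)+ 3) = 6121/72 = 85.01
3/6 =1/2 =0.50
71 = 71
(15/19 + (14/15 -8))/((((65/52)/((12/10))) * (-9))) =14312/21375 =0.67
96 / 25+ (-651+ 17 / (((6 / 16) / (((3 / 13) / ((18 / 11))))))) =-640.77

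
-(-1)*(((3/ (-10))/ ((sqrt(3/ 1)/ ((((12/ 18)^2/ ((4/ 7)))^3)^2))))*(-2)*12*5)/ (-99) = -470596*sqrt(3)/ 17537553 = -0.05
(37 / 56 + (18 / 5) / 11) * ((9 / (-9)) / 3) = -3043 / 9240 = -0.33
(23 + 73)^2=9216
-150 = -150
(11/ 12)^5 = 161051/ 248832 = 0.65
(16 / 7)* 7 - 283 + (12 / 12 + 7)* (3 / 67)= -17865 / 67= -266.64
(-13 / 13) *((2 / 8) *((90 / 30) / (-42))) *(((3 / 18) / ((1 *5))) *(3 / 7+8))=59 / 11760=0.01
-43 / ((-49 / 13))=559 / 49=11.41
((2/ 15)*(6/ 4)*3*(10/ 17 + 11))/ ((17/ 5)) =591/ 289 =2.04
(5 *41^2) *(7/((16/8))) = 58835/2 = 29417.50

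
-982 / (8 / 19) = -9329 / 4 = -2332.25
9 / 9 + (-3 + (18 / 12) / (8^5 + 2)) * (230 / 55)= -4161721 / 360470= -11.55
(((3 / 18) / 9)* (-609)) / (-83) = 0.14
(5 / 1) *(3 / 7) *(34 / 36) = 85 / 42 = 2.02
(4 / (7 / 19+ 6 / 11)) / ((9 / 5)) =4180 / 1719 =2.43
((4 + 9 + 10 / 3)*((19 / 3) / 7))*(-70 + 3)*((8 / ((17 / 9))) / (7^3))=-10184 / 833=-12.23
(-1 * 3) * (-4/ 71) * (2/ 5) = 24/ 355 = 0.07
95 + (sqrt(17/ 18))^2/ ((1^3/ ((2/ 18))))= 15407/ 162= 95.10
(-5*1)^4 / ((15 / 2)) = 250 / 3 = 83.33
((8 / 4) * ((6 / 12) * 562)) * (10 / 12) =1405 / 3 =468.33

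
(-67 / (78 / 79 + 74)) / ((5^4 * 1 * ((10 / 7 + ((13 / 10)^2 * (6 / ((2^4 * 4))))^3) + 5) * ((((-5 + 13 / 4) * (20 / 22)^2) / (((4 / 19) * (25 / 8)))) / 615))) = 20986363904000 / 337547269254693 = 0.06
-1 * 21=-21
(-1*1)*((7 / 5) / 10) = -7 / 50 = -0.14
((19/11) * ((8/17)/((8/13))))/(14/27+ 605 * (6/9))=6669/2039048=0.00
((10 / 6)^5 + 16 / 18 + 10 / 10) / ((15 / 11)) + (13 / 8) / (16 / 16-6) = 61183 / 5832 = 10.49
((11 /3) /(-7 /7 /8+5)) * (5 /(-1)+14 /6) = -704 /351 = -2.01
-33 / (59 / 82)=-2706 / 59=-45.86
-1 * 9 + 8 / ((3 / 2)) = -11 / 3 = -3.67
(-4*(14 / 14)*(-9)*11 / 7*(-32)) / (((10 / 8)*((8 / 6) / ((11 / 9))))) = -46464 / 35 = -1327.54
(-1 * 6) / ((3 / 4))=-8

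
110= 110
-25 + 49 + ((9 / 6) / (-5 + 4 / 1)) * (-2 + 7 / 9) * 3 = 59 / 2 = 29.50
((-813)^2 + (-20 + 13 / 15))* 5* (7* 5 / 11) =346998680 / 33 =10515111.52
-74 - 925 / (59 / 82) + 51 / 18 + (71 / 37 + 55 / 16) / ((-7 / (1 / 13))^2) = -168183159043 / 123959472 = -1356.76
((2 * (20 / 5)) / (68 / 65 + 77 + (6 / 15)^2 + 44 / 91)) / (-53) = -18200 / 9488007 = -0.00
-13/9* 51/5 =-221/15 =-14.73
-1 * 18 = -18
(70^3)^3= 40353607000000000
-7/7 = -1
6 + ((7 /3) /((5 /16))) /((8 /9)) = 14.40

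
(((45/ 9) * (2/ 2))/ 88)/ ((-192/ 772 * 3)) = -965/ 12672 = -0.08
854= 854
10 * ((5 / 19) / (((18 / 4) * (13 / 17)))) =1700 / 2223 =0.76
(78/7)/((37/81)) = 6318/259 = 24.39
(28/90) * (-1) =-14/45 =-0.31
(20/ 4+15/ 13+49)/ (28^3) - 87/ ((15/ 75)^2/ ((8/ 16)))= -310345683/ 285376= -1087.50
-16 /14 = -8 /7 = -1.14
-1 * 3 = -3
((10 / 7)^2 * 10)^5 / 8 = 125000000000000 / 282475249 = 442516.65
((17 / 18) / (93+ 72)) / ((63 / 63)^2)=17 / 2970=0.01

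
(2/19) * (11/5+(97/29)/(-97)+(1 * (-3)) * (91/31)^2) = -2.49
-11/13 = -0.85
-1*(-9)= 9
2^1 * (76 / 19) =8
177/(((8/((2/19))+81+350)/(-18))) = -6.28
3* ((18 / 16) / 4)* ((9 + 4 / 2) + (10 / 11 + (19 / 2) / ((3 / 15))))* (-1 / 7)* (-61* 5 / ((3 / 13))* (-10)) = -233201475 / 2464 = -94643.46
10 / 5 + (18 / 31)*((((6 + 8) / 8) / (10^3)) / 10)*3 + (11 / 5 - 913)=-908.80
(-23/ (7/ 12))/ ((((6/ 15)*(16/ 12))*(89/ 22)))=-11385/ 623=-18.27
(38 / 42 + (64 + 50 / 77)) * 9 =45429 / 77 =589.99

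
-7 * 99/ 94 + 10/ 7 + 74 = 44781/ 658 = 68.06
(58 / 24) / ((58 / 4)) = 1 / 6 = 0.17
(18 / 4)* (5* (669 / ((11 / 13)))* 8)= 1565460 / 11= 142314.55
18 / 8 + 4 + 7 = 53 / 4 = 13.25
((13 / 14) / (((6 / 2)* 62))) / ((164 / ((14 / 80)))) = 13 / 2440320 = 0.00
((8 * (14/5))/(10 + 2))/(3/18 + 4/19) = 1064/215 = 4.95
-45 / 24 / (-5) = 3 / 8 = 0.38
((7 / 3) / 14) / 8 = 1 / 48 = 0.02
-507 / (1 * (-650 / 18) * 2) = 351 / 50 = 7.02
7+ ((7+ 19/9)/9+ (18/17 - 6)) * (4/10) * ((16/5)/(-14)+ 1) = 10331/1785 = 5.79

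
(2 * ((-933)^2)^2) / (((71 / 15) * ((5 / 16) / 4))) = 290976422062464 / 71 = 4098259465668.51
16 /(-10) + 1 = -0.60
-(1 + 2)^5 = -243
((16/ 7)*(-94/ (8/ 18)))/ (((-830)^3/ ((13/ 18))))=611/ 1000627250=0.00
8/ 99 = 0.08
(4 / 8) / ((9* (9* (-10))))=-1 / 1620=-0.00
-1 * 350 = -350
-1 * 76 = -76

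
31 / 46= 0.67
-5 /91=-0.05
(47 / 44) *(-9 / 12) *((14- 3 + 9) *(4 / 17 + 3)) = -51.84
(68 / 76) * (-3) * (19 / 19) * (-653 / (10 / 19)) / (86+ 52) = 11101 / 460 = 24.13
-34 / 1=-34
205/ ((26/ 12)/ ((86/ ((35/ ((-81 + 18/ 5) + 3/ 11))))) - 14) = -64102680/ 4381319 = -14.63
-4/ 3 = -1.33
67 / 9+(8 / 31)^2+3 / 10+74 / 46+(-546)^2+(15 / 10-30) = 298096.92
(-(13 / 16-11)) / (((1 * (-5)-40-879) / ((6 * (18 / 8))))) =-1467 / 9856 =-0.15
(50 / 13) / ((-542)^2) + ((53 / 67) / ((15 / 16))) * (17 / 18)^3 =994426200673 / 1398960717570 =0.71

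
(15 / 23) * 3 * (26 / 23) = 1170 / 529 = 2.21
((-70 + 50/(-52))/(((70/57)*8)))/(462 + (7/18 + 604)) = -189297/27947920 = -0.01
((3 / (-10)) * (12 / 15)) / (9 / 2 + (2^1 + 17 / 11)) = -44 / 1475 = -0.03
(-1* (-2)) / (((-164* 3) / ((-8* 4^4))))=1024 / 123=8.33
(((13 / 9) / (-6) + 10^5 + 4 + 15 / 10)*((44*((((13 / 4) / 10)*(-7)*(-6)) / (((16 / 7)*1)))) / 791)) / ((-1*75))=-442.94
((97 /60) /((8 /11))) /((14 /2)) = 1067 /3360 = 0.32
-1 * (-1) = 1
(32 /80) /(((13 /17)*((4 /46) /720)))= 56304 /13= 4331.08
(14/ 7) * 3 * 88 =528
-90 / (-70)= 9 / 7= 1.29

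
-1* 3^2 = -9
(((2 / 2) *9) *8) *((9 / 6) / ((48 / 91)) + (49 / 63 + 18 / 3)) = 2771 / 4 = 692.75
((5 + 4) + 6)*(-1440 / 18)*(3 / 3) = -1200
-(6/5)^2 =-1.44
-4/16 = -1/4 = -0.25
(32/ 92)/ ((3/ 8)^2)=2.47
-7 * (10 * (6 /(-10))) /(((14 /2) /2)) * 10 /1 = 120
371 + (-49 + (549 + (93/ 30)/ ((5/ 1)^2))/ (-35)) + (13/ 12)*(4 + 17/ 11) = 180363829/ 577500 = 312.32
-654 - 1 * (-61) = -593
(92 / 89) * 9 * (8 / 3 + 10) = 10488 / 89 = 117.84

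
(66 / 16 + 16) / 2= 161 / 16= 10.06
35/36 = 0.97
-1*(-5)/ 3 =5/ 3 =1.67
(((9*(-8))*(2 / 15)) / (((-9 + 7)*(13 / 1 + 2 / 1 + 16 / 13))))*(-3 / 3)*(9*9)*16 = -404352 / 1055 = -383.27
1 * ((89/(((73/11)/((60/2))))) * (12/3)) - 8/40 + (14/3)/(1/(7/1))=1797751/1095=1641.78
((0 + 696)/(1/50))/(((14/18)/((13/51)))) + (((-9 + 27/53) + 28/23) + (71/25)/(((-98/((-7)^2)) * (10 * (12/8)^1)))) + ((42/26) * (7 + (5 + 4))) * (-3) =11320.14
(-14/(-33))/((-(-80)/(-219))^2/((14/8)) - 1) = -0.46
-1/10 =-0.10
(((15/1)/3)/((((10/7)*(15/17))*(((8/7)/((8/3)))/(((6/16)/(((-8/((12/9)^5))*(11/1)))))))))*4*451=-1092896/3645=-299.83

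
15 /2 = 7.50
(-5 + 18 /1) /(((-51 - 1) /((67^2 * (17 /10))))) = -76313 /40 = -1907.82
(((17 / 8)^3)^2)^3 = 14063084452067724991009 / 18014398509481984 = 780658.01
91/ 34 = 2.68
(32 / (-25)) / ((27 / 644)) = -30.53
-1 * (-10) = 10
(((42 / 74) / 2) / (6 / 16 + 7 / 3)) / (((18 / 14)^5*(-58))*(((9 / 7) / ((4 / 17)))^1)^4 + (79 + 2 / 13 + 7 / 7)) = -1301645947392 / 2255795333427940985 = -0.00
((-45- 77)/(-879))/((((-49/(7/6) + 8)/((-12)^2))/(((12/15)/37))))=-11712/921485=-0.01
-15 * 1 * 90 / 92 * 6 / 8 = -2025 / 184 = -11.01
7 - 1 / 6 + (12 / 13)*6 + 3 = 1199 / 78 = 15.37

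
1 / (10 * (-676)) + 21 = 141959 / 6760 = 21.00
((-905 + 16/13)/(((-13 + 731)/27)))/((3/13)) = -105741/718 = -147.27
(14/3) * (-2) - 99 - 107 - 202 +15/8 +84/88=-109429/264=-414.50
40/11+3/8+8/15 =5999/1320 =4.54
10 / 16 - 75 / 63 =-95 / 168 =-0.57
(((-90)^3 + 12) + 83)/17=-728905/17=-42876.76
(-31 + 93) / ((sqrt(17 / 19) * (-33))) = -62 * sqrt(323) / 561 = -1.99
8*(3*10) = 240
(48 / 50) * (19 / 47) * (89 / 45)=13528 / 17625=0.77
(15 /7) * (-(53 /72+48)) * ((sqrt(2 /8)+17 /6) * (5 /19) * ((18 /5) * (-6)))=263175 /133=1978.76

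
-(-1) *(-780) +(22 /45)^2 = -1579016 /2025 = -779.76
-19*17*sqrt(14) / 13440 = -323*sqrt(14) / 13440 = -0.09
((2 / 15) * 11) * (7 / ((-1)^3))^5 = -369754 / 15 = -24650.27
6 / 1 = 6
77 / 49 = 11 / 7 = 1.57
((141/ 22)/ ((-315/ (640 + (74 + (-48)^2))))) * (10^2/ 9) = -472820/ 693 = -682.28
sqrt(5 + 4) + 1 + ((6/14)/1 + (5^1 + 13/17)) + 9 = 2284/119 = 19.19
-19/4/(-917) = 19/3668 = 0.01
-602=-602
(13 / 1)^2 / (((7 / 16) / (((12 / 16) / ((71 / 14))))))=4056 / 71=57.13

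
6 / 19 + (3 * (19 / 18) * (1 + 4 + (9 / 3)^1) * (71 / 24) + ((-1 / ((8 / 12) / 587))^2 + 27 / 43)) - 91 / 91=22804745323 / 29412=775355.14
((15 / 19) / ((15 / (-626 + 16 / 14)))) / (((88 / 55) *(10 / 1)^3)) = -2187 / 106400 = -0.02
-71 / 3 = -23.67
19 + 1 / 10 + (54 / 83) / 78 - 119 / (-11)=3551979 / 118690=29.93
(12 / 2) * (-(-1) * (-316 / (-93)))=632 / 31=20.39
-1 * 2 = -2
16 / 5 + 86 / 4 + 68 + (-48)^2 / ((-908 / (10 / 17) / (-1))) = 3634893 / 38590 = 94.19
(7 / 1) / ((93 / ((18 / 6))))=7 / 31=0.23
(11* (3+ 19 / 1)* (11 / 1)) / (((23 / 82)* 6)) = 109142 / 69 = 1581.77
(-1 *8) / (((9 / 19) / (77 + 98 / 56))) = -1330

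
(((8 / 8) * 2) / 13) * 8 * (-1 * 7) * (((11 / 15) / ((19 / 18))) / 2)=-2.99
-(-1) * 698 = 698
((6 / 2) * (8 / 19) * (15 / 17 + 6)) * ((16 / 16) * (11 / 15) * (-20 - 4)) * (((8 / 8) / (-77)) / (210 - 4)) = 11232 / 1164415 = 0.01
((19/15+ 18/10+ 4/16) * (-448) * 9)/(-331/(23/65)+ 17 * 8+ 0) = 512624/30645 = 16.73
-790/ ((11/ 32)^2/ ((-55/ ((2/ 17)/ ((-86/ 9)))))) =-2956748800/ 99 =-29866149.49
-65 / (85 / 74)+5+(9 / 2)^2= -2131 / 68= -31.34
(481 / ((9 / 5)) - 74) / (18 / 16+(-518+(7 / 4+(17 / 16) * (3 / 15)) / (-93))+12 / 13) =-56065360 / 149714733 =-0.37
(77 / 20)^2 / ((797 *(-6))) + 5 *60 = 573834071 / 1912800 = 300.00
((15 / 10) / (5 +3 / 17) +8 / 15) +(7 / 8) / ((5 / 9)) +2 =11611 / 2640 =4.40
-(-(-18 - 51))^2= -4761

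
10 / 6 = 5 / 3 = 1.67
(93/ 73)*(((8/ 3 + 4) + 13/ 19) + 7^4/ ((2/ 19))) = 80634751/ 2774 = 29068.04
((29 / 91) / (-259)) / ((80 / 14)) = -0.00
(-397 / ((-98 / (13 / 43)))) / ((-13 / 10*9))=-0.10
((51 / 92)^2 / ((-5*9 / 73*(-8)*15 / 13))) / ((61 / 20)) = 274261 / 15489120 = 0.02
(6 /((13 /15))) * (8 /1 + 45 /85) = 59.05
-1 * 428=-428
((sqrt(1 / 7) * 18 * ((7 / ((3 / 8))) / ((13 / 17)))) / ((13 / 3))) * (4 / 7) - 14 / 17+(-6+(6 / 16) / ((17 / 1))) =-925 / 136+9792 * sqrt(7) / 1183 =15.10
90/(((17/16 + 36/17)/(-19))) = -93024/173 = -537.71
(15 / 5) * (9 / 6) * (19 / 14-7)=-711 / 28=-25.39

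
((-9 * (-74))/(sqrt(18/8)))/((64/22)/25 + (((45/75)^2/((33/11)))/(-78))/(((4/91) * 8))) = 2604800/657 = 3964.69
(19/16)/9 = 19/144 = 0.13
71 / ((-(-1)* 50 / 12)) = 426 / 25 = 17.04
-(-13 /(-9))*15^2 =-325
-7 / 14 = -1 / 2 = -0.50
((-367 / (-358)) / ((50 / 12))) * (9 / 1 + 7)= 17616 / 4475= 3.94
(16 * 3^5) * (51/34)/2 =2916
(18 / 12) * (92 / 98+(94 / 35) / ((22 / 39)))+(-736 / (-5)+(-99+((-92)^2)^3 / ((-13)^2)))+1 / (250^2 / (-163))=20426584430847958417 / 5693187500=3587899472.98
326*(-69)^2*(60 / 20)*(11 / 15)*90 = 307313028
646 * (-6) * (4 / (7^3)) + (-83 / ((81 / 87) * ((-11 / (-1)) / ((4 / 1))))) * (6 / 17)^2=-161071264 / 3271191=-49.24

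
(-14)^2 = 196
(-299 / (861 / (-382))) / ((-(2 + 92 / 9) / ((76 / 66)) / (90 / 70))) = -19531278 / 1215445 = -16.07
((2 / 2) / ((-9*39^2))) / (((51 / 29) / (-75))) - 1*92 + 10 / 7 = -147534967 / 1628991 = -90.57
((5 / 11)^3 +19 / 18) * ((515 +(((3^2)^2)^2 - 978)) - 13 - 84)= 165261539 / 23958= 6897.97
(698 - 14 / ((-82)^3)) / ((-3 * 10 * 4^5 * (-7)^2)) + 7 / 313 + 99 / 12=1074430907839753 / 129889244405760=8.27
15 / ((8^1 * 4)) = 15 / 32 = 0.47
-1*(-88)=88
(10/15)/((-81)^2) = 0.00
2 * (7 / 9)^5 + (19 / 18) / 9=81079 / 118098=0.69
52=52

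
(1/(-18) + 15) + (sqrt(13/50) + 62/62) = sqrt(26)/10 + 287/18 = 16.45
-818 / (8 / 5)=-511.25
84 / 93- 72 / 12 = -158 / 31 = -5.10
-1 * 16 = -16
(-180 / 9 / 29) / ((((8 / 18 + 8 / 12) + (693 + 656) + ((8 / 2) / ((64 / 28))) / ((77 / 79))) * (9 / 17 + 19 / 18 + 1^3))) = -484704 / 2456101669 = -0.00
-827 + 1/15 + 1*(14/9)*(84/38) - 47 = -82697/95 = -870.49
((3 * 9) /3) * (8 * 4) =288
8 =8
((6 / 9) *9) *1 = 6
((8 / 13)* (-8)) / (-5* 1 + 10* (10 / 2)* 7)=-64 / 4485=-0.01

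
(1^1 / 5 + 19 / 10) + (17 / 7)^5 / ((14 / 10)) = 73463479 / 1176490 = 62.44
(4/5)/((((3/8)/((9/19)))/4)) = 384/95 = 4.04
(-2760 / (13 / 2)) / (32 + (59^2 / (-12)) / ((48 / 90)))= 176640 / 212953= 0.83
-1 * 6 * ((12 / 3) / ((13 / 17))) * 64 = -26112 / 13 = -2008.62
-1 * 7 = -7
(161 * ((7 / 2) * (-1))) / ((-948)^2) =-0.00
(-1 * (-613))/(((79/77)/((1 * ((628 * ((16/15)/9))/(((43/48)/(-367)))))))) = -2784946605056/152865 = -18218340.40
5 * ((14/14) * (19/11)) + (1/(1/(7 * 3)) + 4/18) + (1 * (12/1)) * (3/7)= 24256/693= 35.00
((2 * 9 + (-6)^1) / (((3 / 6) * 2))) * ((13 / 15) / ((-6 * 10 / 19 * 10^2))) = -247 / 7500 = -0.03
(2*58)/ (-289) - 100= -29016/ 289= -100.40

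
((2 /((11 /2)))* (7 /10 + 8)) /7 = 174 /385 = 0.45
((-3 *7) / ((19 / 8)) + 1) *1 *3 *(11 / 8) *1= -4917 / 152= -32.35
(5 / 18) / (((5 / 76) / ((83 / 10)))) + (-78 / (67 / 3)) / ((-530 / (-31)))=5567284 / 159795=34.84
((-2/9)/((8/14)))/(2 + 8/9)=-0.13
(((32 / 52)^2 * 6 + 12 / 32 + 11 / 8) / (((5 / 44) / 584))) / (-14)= -8733428 / 5915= -1476.49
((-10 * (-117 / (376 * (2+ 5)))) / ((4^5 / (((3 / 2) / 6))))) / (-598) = -0.00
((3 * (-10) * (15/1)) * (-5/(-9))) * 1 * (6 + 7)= -3250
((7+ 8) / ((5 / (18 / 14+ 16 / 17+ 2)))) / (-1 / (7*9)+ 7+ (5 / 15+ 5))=13581 / 13192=1.03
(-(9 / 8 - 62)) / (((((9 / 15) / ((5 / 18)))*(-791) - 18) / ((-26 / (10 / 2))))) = 0.18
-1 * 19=-19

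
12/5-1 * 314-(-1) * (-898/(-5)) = -132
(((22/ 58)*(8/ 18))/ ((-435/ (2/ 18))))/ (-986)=22/ 503754795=0.00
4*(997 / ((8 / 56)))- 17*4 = 27848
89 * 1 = 89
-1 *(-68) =68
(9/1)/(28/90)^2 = 18225/196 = 92.98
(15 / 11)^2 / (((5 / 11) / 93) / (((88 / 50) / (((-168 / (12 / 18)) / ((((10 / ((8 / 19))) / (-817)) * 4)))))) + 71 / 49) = 341775 / 1372496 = 0.25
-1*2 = -2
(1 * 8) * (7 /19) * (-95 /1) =-280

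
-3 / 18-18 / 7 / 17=-227 / 714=-0.32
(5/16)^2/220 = 5/11264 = 0.00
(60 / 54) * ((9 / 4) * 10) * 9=225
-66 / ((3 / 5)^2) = -550 / 3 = -183.33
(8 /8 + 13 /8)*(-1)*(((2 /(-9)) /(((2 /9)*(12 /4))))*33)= 231 /8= 28.88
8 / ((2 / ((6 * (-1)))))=-24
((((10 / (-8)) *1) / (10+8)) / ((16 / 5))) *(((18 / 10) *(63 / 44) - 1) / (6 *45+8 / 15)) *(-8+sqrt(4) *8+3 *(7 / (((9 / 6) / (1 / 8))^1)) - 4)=-199525 / 274255872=-0.00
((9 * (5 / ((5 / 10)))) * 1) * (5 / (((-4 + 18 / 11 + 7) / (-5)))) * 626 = -5164500 / 17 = -303794.12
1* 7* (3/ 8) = 21/ 8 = 2.62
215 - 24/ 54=1931/ 9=214.56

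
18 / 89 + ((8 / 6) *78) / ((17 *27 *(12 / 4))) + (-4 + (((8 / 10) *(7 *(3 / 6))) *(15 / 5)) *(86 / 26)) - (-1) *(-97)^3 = -7270111241317 / 7965945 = -912648.94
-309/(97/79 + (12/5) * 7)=-122055/7121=-17.14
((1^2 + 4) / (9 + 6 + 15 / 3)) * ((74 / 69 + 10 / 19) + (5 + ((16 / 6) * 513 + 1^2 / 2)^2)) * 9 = 29462871489 / 6992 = 4213797.41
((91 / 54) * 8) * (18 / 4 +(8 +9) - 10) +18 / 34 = 71405 / 459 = 155.57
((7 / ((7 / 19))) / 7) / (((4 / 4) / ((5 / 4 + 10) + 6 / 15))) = 31.62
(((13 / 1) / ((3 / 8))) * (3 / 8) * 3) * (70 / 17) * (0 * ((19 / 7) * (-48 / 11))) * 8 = 0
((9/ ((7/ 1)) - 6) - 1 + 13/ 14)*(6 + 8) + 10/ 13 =-861/ 13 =-66.23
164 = 164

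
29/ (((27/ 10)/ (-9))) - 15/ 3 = -305/ 3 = -101.67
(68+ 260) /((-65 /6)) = -1968 /65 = -30.28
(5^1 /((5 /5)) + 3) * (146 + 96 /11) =1237.82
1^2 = 1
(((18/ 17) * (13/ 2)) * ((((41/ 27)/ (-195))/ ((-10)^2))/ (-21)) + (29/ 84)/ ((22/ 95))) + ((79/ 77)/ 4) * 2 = 70820777/ 35343000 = 2.00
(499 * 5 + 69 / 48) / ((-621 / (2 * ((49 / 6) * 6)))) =-1957207 / 4968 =-393.96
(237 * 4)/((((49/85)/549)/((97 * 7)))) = 4291126740/7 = 613018105.71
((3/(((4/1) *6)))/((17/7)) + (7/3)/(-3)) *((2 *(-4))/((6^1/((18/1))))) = 889/51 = 17.43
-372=-372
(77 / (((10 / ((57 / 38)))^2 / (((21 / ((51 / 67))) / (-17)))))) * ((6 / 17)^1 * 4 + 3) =-975051 / 78608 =-12.40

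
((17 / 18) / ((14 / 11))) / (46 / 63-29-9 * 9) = -187 / 27536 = -0.01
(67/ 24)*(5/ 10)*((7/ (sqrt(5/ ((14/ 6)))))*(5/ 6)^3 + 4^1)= 11725*sqrt(105)/ 31104 + 67/ 12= 9.45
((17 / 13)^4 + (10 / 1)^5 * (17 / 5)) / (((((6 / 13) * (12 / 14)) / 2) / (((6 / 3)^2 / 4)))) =67975764647 / 39546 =1718903.67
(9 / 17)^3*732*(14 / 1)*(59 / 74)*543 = 119670881652 / 181781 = 658324.48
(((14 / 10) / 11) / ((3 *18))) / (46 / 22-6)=-7 / 11610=-0.00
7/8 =0.88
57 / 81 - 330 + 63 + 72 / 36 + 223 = -1115 / 27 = -41.30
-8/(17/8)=-64/17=-3.76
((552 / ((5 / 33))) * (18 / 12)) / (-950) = -13662 / 2375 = -5.75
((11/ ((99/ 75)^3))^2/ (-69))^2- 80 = -43329901430990807855/ 542368825947077481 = -79.89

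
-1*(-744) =744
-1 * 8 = -8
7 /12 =0.58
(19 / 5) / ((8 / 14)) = 133 / 20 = 6.65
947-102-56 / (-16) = 1697 / 2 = 848.50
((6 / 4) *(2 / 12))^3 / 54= 1 / 3456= 0.00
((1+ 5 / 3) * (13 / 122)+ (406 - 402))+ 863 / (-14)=-146953 / 2562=-57.36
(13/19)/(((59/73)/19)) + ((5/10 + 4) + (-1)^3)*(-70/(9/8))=-107099/531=-201.69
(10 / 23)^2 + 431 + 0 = 228099 / 529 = 431.19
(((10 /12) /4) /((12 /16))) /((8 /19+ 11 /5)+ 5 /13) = 6175 /66816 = 0.09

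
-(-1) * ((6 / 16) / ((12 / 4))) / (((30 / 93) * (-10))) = -31 / 800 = -0.04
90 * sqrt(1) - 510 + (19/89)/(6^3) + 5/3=-418.33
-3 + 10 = 7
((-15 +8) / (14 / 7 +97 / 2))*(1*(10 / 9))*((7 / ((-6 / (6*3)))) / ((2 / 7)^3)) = 84035 / 606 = 138.67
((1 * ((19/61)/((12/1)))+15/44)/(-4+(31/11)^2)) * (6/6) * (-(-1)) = 16247/174582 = 0.09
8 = 8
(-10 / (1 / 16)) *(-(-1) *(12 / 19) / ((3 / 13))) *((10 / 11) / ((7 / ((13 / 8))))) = -135200 / 1463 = -92.41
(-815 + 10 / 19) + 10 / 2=-15380 / 19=-809.47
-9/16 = -0.56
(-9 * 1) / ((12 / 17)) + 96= 333 / 4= 83.25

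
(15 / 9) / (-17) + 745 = 37990 / 51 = 744.90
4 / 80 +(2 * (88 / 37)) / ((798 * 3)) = 46049 / 885780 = 0.05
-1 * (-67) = 67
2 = 2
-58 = -58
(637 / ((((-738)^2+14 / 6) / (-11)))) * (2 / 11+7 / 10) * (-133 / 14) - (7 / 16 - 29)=3747638507 / 130715120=28.67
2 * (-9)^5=-118098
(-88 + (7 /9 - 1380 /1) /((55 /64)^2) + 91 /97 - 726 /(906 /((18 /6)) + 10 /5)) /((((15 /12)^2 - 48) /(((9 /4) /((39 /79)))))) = 62058012702373 /323097896550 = 192.07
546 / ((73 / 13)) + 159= 18705 / 73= 256.23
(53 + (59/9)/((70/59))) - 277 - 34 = -159059/630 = -252.47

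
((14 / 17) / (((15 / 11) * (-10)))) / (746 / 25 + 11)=-77 / 52071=-0.00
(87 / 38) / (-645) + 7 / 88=27319 / 359480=0.08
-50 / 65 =-10 / 13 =-0.77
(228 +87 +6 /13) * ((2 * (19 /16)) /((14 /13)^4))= 171188043 /307328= 557.02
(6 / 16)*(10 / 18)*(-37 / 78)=-185 / 1872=-0.10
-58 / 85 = -0.68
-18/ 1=-18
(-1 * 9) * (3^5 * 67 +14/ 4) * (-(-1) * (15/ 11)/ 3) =-1465605/ 22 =-66618.41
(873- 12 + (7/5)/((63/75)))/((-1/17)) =-43996/3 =-14665.33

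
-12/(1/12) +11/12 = -1717/12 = -143.08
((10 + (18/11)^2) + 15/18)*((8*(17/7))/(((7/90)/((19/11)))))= 380196840/65219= 5829.54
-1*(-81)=81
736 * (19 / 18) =6992 / 9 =776.89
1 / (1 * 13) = 1 / 13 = 0.08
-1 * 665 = -665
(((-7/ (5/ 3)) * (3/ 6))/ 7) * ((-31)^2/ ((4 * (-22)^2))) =-2883/ 19360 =-0.15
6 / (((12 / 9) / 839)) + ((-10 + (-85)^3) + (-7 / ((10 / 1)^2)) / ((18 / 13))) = -1098647191 / 1800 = -610359.55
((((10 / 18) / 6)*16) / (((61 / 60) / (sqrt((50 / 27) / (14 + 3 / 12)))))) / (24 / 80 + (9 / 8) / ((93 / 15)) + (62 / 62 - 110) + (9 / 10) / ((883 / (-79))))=-8759360000*sqrt(38) / 11162897759547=-0.00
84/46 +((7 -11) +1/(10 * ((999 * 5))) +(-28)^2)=898200923/1148850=781.83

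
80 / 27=2.96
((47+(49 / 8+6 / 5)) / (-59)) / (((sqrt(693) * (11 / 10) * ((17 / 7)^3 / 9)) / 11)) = -319431 * sqrt(77) / 12754148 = -0.22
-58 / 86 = -29 / 43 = -0.67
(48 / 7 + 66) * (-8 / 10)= -408 / 7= -58.29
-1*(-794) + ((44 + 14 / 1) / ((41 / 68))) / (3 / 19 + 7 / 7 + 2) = 507044 / 615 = 824.46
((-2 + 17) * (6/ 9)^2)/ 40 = 1/ 6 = 0.17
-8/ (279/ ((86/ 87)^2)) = -59168/ 2111751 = -0.03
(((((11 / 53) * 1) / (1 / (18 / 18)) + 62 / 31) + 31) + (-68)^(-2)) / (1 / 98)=398776357 / 122536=3254.36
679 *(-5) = -3395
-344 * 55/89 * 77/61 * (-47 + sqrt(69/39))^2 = -41869581600/70577 + 136942960 * sqrt(299)/70577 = -559695.32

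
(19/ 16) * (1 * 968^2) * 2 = 2225432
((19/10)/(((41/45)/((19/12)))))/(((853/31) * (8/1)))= 33573/2238272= 0.01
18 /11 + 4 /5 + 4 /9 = 1426 /495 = 2.88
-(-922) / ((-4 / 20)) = -4610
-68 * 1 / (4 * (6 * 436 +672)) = -17 / 3288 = -0.01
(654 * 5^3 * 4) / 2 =163500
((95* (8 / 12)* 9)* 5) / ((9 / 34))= 32300 / 3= 10766.67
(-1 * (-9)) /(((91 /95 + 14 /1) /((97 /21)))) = 27645 /9947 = 2.78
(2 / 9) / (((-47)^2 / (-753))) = -502 / 6627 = -0.08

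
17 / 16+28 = 465 / 16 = 29.06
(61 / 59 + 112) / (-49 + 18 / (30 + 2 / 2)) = -10881 / 4661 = -2.33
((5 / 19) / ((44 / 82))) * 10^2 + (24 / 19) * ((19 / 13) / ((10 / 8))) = 686314 / 13585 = 50.52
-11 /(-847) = 1 /77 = 0.01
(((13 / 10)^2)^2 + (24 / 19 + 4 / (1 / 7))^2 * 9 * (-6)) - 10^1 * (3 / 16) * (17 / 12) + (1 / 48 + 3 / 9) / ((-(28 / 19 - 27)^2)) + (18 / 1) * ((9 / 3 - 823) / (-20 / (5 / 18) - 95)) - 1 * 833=-1599153909141493397 / 34034422980000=-46986.37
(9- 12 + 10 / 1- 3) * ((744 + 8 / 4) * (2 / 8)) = 746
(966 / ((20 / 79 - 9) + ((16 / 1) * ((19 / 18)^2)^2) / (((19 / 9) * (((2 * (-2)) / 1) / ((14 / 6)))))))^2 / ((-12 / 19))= -705664612441102608 / 96784178031025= -7291.12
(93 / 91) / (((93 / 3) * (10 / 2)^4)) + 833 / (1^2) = 47376878 / 56875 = 833.00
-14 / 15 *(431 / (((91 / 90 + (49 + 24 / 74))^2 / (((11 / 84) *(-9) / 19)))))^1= 5257247490 / 533813715091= 0.01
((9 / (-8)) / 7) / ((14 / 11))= -99 / 784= -0.13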